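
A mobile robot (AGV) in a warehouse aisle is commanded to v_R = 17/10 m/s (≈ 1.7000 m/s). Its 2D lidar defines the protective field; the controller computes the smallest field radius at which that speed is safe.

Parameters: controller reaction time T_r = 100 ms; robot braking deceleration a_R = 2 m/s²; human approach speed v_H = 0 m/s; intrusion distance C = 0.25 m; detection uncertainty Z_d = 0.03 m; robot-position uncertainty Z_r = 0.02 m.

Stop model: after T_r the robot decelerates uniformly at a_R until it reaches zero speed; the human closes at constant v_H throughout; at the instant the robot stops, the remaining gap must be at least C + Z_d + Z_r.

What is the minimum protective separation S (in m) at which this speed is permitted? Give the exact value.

braking lasts T_s = (17/10)/2 = 0.8500 s
robot in T_r: 1.7000·0.1000 = 0.1700 m
braking distance = 1.7000²/(2·2.0000) = 0.7225 m
human closes 0.0000·0.9500 = 0.0000 m
C+Z_d+Z_r = 0.2500+0.0300+0.0200 = 0.3000 m
S_min ≈ 0.1700+0.7225+0.0000+0.3000  ⇒  S_min = 477/400 m

S_min = 477/400 m = 1.1925 m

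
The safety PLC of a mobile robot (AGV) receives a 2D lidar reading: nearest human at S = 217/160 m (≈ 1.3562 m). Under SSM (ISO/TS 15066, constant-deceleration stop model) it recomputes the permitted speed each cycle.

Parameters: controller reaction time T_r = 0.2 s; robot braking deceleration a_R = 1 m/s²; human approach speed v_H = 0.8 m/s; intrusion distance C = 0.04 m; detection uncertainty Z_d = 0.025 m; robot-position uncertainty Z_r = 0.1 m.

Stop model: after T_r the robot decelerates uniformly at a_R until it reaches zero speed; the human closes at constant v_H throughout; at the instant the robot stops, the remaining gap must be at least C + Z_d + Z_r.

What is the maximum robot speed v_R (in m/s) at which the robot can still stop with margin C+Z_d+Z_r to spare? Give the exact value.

v_R_max = 3/4 m/s = 0.7500 m/s

collect terms ⇒ (1/2)·v_R² + (1)·v_R + (-33/32) = 0
  disc = (1)² − 4·(1/2)·(-33/32) = 49/16 ; √disc = 7/4
  v_R = (−(1) + 7/4) / (2·(1/2)) = 3/4 m/s
check:
stop time T_s = (3/4)/1 = 0.7500 s
robot in T_r: 0.7500·0.2000 = 0.1500 m
robot covers 0.7500·0.7500 − ½·1.0000·0.7500² = 0.2812 m while stopping
person approaches 0.8000·(0.2000+0.7500) = 0.7600 m
residual clearance needed = 0.0400+0.0250+0.1000 = 0.1650 m
sum ≈ 0.1500+0.2812+0.7600+0.1650 ≈ 1.3562 m = S ✓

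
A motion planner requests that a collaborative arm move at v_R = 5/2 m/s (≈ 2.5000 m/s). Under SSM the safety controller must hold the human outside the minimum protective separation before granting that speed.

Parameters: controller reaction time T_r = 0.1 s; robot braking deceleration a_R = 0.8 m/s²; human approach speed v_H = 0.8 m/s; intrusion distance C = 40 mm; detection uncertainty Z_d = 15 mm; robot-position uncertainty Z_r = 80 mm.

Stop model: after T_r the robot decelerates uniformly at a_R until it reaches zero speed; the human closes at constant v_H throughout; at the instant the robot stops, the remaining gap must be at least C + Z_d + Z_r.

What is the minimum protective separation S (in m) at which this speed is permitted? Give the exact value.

S_min = 5497/800 m = 6.8712 m

braking lasts T_s = (5/2)/(4/5) = 3.1250 s
reaction-phase robot travel = 2.5000·0.1000 = 0.2500 m
braking distance = 2.5000²/(2·0.8000) = 3.9062 m
human closes 0.8000·3.2250 = 2.5800 m
margins: 0.0400+0.0150+0.0800 = 0.1350 m
S_min ≈ 0.2500+3.9062+2.5800+0.1350  ⇒  S_min = 5497/800 m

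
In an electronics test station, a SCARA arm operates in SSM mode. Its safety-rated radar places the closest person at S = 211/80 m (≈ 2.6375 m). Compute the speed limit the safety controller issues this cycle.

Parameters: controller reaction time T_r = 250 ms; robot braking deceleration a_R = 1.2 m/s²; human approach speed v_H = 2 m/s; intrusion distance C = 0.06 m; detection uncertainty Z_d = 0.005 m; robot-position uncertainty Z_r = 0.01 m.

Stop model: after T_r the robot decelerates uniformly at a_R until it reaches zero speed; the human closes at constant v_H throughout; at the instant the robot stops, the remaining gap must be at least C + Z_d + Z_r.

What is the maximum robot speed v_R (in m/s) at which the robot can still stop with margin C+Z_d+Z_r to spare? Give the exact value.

collect terms ⇒ (5/12)·v_R² + (23/12)·v_R + (-33/16) = 0
  disc = (23/12)² − 4·(5/12)·(-33/16) = 64/9 ; √disc = 8/3
  v_R = (−(23/12) + 8/3) / (2·(5/12)) = 9/10 m/s
check:
braking lasts T_s = (9/10)/(6/5) = 0.7500 s
reaction-phase robot travel = 0.9000·0.2500 = 0.2250 m
braking distance = 0.9000²/(2·1.2000) = 0.3375 m
human over T_r+T_s: 2.0000·(0.2500+0.7500) = 2.0000 m
margins: 0.0600+0.0050+0.0100 = 0.0750 m
sum ≈ 0.2250+0.3375+2.0000+0.0750 ≈ 2.6375 m = S ✓

v_R_max = 9/10 m/s = 0.9000 m/s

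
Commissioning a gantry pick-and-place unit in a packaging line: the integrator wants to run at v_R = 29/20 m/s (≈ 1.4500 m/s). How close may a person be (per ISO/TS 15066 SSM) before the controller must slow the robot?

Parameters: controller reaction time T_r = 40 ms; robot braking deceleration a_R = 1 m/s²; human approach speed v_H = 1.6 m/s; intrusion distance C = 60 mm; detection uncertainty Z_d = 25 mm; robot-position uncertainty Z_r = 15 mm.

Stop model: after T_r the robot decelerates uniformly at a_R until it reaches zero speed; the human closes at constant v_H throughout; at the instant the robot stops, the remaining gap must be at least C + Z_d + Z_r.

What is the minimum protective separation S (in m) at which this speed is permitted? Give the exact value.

stop time T_s = (29/20)/1 = 1.4500 s
reaction-phase robot travel = 1.4500·0.0400 = 0.0580 m
braking distance = 1.4500²/(2·1.0000) = 1.0513 m
person approaches 1.6000·(0.0400+1.4500) = 2.3840 m
residual clearance needed = 0.0600+0.0250+0.0150 = 0.1000 m
S_min ≈ 0.0580+1.0513+2.3840+0.1000  ⇒  S_min = 14373/4000 m

S_min = 14373/4000 m = 3.5932 m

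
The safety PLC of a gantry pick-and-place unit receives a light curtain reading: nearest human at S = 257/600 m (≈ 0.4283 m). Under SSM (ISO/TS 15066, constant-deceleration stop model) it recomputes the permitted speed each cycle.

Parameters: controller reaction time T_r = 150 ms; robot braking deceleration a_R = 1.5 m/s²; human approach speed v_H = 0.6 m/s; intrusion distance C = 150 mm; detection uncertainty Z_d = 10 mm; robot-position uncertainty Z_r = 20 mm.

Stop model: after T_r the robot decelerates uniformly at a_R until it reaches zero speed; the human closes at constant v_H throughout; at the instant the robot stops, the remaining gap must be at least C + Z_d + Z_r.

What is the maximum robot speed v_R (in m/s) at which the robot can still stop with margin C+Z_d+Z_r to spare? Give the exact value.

quadratic (1/3)·v² + (11/20)·v + (-19/120) = 0
  disc = (11/20)² − 4·(1/3)·(-19/120) = 1849/3600 ; √disc = 43/60
  v_R = (−(11/20) + 43/60) / (2·(1/3)) = 1/4 m/s
check:
stop time T_s = (1/4)/(3/2) = 0.1667 s
robot in T_r: 0.2500·0.1500 = 0.0375 m
robot under decel: 0.2500²/(2·1.5000) = 0.0208 m
human closes 0.6000·0.3167 = 0.1900 m
residual clearance needed = 0.1500+0.0100+0.0200 = 0.1800 m
sum ≈ 0.0375+0.0208+0.1900+0.1800 ≈ 0.4283 m = S ✓

v_R_max = 1/4 m/s = 0.2500 m/s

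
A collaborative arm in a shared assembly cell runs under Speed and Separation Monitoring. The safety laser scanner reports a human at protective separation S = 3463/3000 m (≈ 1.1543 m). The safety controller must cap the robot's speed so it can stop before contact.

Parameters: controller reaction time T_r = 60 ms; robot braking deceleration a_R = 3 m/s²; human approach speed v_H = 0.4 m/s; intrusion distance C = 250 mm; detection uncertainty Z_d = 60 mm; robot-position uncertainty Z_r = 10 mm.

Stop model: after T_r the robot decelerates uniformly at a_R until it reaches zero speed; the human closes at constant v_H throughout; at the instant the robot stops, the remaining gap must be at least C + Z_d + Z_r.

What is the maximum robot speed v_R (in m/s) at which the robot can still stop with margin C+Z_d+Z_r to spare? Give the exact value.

v_R_max = 17/10 m/s = 1.7000 m/s

at the boundary: (1/6)·v² + (29/150)·v + (-2431/3000) = 0
  disc = (29/150)² − 4·(1/6)·(-2431/3000) = 361/625 ; √disc = 19/25
  v_R = (−(29/150) + 19/25) / (2·(1/6)) = 17/10 m/s
check:
stop time T_s = (17/10)/3 = 0.5667 s
reaction-phase robot travel = 1.7000·0.0600 = 0.1020 m
robot covers 1.7000·0.5667 − ½·3.0000·0.5667² = 0.4817 m while stopping
human closes 0.4000·0.6267 = 0.2507 m
residual clearance needed = 0.2500+0.0600+0.0100 = 0.3200 m
sum ≈ 0.1020+0.4817+0.2507+0.3200 ≈ 1.1543 m = S ✓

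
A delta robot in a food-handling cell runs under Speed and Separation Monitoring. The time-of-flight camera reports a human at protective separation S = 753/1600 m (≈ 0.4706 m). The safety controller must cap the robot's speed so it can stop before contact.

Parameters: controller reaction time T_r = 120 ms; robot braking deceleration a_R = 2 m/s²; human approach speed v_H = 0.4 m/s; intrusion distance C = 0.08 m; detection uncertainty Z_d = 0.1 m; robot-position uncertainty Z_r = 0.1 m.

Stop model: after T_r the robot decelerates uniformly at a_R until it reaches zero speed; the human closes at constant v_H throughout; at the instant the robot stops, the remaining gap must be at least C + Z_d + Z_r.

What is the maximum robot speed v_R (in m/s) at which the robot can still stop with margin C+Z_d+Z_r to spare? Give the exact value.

collect terms ⇒ (1/4)·v_R² + (8/25)·v_R + (-1141/8000) = 0
  disc = (8/25)² − 4·(1/4)·(-1141/8000) = 9801/40000 ; √disc = 99/200
  v_R = (−(8/25) + 99/200) / (2·(1/4)) = 7/20 m/s
check:
braking lasts T_s = (7/20)/2 = 0.1750 s
reaction-phase robot travel = 0.3500·0.1200 = 0.0420 m
robot covers 0.3500·0.1750 − ½·2.0000·0.1750² = 0.0306 m while stopping
person approaches 0.4000·(0.1200+0.1750) = 0.1180 m
C+Z_d+Z_r = 0.0800+0.1000+0.1000 = 0.2800 m
sum ≈ 0.0420+0.0306+0.1180+0.2800 ≈ 0.4706 m = S ✓

v_R_max = 7/20 m/s = 0.3500 m/s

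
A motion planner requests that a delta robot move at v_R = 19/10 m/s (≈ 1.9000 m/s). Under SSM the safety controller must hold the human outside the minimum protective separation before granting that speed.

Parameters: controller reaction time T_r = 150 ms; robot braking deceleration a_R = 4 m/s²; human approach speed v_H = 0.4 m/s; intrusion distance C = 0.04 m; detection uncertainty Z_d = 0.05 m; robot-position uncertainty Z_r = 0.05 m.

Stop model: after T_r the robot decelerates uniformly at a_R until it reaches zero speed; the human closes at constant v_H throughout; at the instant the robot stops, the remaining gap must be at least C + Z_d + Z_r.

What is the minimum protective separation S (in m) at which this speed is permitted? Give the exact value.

S_min = 901/800 m = 1.1262 m

stop time T_s = (19/10)/4 = 0.4750 s
robot in T_r: 1.9000·0.1500 = 0.2850 m
robot covers 1.9000·0.4750 − ½·4.0000·0.4750² = 0.4512 m while stopping
human over T_r+T_s: 0.4000·(0.1500+0.4750) = 0.2500 m
residual clearance needed = 0.0400+0.0500+0.0500 = 0.1400 m
S_min ≈ 0.2850+0.4512+0.2500+0.1400  ⇒  S_min = 901/800 m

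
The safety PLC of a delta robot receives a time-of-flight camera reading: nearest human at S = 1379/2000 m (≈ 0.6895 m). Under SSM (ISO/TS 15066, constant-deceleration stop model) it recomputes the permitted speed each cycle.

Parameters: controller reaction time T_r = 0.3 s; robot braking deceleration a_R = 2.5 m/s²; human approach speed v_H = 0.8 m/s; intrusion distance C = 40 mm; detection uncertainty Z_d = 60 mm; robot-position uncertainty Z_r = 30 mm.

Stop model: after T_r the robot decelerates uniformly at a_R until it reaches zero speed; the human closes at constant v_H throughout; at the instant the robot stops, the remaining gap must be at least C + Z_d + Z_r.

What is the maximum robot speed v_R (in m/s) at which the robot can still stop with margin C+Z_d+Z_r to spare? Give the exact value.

v_R_max = 9/20 m/s = 0.4500 m/s

quadratic (1/5)·v² + (31/50)·v + (-639/2000) = 0
  disc = (31/50)² − 4·(1/5)·(-639/2000) = 16/25 ; √disc = 4/5
  v_R = (−(31/50) + 4/5) / (2·(1/5)) = 9/20 m/s
check:
stop time T_s = (9/20)/(5/2) = 0.1800 s
reaction-phase robot travel = 0.4500·0.3000 = 0.1350 m
braking distance = 0.4500²/(2·2.5000) = 0.0405 m
human over T_r+T_s: 0.8000·(0.3000+0.1800) = 0.3840 m
margins: 0.0400+0.0600+0.0300 = 0.1300 m
sum ≈ 0.1350+0.0405+0.3840+0.1300 ≈ 0.6895 m = S ✓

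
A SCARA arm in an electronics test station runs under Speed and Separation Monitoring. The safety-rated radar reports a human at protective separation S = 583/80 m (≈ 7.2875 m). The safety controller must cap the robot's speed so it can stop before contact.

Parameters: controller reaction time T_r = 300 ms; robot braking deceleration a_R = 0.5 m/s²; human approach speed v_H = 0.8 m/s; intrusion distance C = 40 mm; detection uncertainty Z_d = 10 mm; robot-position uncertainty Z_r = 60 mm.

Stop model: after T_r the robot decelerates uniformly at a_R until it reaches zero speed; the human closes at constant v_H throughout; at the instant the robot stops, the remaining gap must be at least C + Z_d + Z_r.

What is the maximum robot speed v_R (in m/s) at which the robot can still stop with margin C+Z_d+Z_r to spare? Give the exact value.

v_R_max = 37/20 m/s = 1.8500 m/s

at the boundary: (1)·v² + (19/10)·v + (-111/16) = 0
  disc = (19/10)² − 4·(1)·(-111/16) = 784/25 ; √disc = 28/5
  v_R = (−(19/10) + 28/5) / (2·(1)) = 37/20 m/s
check:
braking lasts T_s = (37/20)/(1/2) = 3.7000 s
robot in T_r: 1.8500·0.3000 = 0.5550 m
braking distance = 1.8500²/(2·0.5000) = 3.4225 m
person approaches 0.8000·(0.3000+3.7000) = 3.2000 m
C+Z_d+Z_r = 0.0400+0.0100+0.0600 = 0.1100 m
sum ≈ 0.5550+3.4225+3.2000+0.1100 ≈ 7.2875 m = S ✓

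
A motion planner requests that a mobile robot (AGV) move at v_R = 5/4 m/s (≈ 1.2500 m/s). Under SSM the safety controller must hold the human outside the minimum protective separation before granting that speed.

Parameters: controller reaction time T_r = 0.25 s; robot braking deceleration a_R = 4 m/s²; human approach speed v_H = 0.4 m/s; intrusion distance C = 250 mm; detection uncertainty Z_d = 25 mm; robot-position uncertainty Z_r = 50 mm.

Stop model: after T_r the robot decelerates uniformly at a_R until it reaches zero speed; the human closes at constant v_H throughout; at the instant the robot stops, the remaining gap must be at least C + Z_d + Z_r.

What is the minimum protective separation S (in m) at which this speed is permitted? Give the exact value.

T_s = v_R/a_R = (5/4)/4 = 0.3125 s
reaction-phase robot travel = 1.2500·0.2500 = 0.3125 m
braking distance = 1.2500²/(2·4.0000) = 0.1953 m
person approaches 0.4000·(0.2500+0.3125) = 0.2250 m
margins: 0.2500+0.0250+0.0500 = 0.3250 m
S_min ≈ 0.3125+0.1953+0.2250+0.3250  ⇒  S_min = 677/640 m

S_min = 677/640 m = 1.0578 m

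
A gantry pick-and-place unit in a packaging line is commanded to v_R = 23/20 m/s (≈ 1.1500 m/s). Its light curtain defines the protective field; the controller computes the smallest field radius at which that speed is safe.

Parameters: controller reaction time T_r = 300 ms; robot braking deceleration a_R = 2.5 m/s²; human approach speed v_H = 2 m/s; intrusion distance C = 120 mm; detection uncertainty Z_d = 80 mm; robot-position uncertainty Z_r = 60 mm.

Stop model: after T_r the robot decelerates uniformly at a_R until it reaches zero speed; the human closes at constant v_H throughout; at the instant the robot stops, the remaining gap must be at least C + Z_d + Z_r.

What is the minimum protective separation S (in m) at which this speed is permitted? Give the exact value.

S_min = 4779/2000 m = 2.3895 m

stop time T_s = (23/20)/(5/2) = 0.4600 s
robot covers v_R·T_r = 1.1500·0.3000 = 0.3450 m before braking
robot under decel: 1.1500²/(2·2.5000) = 0.2645 m
human over T_r+T_s: 2.0000·(0.3000+0.4600) = 1.5200 m
residual clearance needed = 0.1200+0.0800+0.0600 = 0.2600 m
S_min ≈ 0.3450+0.2645+1.5200+0.2600  ⇒  S_min = 4779/2000 m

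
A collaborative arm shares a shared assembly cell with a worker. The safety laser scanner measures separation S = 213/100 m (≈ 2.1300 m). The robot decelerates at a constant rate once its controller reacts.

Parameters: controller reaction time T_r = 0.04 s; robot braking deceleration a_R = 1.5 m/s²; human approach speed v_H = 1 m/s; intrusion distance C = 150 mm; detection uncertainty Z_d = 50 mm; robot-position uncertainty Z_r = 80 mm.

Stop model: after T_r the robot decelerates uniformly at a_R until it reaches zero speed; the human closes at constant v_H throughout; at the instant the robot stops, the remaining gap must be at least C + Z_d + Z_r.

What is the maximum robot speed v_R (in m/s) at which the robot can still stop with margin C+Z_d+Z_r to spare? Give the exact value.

v_R_max = 3/2 m/s = 1.5000 m/s

quadratic (1/3)·v² + (53/75)·v + (-181/100) = 0
  disc = (53/75)² − 4·(1/3)·(-181/100) = 16384/5625 ; √disc = 128/75
  v_R = (−(53/75) + 128/75) / (2·(1/3)) = 3/2 m/s
check:
stop time T_s = (3/2)/(3/2) = 1.0000 s
robot in T_r: 1.5000·0.0400 = 0.0600 m
robot covers 1.5000·1.0000 − ½·1.5000·1.0000² = 0.7500 m while stopping
human closes 1.0000·1.0400 = 1.0400 m
residual clearance needed = 0.1500+0.0500+0.0800 = 0.2800 m
sum ≈ 0.0600+0.7500+1.0400+0.2800 ≈ 2.1300 m = S ✓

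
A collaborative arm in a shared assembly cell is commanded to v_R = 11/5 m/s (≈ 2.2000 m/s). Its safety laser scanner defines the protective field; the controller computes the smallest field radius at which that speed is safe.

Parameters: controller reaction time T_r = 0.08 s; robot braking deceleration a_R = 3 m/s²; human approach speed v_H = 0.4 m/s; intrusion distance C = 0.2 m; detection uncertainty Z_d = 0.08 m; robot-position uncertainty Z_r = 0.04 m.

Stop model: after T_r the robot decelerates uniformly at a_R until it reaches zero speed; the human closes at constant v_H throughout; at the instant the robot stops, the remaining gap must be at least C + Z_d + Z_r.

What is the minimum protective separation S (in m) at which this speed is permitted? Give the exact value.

T_s = v_R/a_R = (11/5)/3 = 0.7333 s
reaction-phase robot travel = 2.2000·0.0800 = 0.1760 m
robot covers 2.2000·0.7333 − ½·3.0000·0.7333² = 0.8067 m while stopping
human over T_r+T_s: 0.4000·(0.0800+0.7333) = 0.3253 m
C+Z_d+Z_r = 0.2000+0.0800+0.0400 = 0.3200 m
S_min ≈ 0.1760+0.8067+0.3253+0.3200  ⇒  S_min = 407/250 m

S_min = 407/250 m = 1.6280 m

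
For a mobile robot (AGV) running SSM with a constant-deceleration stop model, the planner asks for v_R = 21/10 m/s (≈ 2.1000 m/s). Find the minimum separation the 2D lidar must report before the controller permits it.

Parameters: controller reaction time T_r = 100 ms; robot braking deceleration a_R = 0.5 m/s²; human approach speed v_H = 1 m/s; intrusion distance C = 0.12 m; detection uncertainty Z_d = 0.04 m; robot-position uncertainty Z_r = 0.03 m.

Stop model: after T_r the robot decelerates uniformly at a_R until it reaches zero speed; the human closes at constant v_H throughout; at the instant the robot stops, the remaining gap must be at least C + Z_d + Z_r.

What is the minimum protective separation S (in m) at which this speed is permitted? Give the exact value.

T_s = v_R/a_R = (21/10)/(1/2) = 4.2000 s
robot covers v_R·T_r = 2.1000·0.1000 = 0.2100 m before braking
robot covers 2.1000·4.2000 − ½·0.5000·4.2000² = 4.4100 m while stopping
human closes 1.0000·4.3000 = 4.3000 m
residual clearance needed = 0.1200+0.0400+0.0300 = 0.1900 m
S_min ≈ 0.2100+4.4100+4.3000+0.1900  ⇒  S_min = 911/100 m

S_min = 911/100 m = 9.1100 m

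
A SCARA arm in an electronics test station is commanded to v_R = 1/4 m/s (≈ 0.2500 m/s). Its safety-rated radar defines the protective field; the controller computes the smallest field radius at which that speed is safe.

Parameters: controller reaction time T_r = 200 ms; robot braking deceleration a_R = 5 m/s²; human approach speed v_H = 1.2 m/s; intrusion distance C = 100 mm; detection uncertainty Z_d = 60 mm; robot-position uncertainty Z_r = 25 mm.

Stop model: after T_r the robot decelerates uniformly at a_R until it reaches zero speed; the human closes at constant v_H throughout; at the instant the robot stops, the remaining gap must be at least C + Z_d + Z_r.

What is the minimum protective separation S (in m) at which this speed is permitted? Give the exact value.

S_min = 433/800 m = 0.5413 m

T_s = v_R/a_R = (1/4)/5 = 0.0500 s
robot covers v_R·T_r = 0.2500·0.2000 = 0.0500 m before braking
braking distance = 0.2500²/(2·5.0000) = 0.0063 m
person approaches 1.2000·(0.2000+0.0500) = 0.3000 m
margins: 0.1000+0.0600+0.0250 = 0.1850 m
S_min ≈ 0.0500+0.0063+0.3000+0.1850  ⇒  S_min = 433/800 m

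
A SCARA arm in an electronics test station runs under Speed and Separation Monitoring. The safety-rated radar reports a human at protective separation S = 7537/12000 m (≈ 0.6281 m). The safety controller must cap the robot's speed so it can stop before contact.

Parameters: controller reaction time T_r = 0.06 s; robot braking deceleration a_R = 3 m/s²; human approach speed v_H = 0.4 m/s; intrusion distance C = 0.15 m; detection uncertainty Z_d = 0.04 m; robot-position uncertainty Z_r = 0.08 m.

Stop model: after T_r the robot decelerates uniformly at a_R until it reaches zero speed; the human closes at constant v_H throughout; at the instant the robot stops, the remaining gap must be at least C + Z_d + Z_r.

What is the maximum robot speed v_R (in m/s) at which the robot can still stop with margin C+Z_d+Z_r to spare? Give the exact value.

quadratic (1/6)·v² + (29/150)·v + (-4009/12000) = 0
  disc = (29/150)² − 4·(1/6)·(-4009/12000) = 2601/10000 ; √disc = 51/100
  v_R = (−(29/150) + 51/100) / (2·(1/6)) = 19/20 m/s
check:
stop time T_s = (19/20)/3 = 0.3167 s
robot in T_r: 0.9500·0.0600 = 0.0570 m
robot covers 0.9500·0.3167 − ½·3.0000·0.3167² = 0.1504 m while stopping
human over T_r+T_s: 0.4000·(0.0600+0.3167) = 0.1507 m
residual clearance needed = 0.1500+0.0400+0.0800 = 0.2700 m
sum ≈ 0.0570+0.1504+0.1507+0.2700 ≈ 0.6281 m = S ✓

v_R_max = 19/20 m/s = 0.9500 m/s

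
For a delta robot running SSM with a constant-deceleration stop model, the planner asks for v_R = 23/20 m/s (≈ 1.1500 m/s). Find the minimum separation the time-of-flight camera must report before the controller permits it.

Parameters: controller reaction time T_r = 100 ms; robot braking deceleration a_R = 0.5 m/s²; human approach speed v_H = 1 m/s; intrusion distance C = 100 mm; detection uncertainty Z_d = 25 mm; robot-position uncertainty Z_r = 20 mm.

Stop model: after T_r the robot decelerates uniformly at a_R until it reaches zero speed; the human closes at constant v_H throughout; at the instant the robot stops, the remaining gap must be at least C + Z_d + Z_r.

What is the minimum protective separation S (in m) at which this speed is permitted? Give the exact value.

T_s = v_R/a_R = (23/20)/(1/2) = 2.3000 s
robot covers v_R·T_r = 1.1500·0.1000 = 0.1150 m before braking
robot covers 1.1500·2.3000 − ½·0.5000·2.3000² = 1.3225 m while stopping
person approaches 1.0000·(0.1000+2.3000) = 2.4000 m
margins: 0.1000+0.0250+0.0200 = 0.1450 m
S_min ≈ 0.1150+1.3225+2.4000+0.1450  ⇒  S_min = 1593/400 m

S_min = 1593/400 m = 3.9825 m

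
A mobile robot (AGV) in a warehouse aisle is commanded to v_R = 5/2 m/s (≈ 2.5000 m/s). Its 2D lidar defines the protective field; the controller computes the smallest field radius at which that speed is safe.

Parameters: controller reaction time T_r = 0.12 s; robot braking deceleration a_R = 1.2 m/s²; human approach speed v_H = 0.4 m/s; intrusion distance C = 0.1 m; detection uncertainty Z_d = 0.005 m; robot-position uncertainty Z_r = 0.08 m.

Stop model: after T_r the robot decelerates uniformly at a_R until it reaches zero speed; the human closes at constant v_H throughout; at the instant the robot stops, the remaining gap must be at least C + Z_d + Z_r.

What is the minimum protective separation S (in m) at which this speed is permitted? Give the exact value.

S_min = 7941/2000 m = 3.9705 m

T_s = v_R/a_R = (5/2)/(6/5) = 2.0833 s
robot in T_r: 2.5000·0.1200 = 0.3000 m
robot covers 2.5000·2.0833 − ½·1.2000·2.0833² = 2.6042 m while stopping
human over T_r+T_s: 0.4000·(0.1200+2.0833) = 0.8813 m
C+Z_d+Z_r = 0.1000+0.0050+0.0800 = 0.1850 m
S_min ≈ 0.3000+2.6042+0.8813+0.1850  ⇒  S_min = 7941/2000 m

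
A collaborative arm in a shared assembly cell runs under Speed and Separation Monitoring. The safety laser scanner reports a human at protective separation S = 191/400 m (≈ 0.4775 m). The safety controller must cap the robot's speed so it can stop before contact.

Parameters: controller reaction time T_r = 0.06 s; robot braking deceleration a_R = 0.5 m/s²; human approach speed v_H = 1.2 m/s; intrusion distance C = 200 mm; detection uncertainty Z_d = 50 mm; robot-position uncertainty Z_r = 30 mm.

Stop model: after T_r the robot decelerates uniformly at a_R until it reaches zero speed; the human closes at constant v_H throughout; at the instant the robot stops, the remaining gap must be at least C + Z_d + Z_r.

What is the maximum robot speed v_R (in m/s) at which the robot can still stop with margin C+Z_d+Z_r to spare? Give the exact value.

v_R_max = 1/20 m/s = 0.0500 m/s

collect terms ⇒ (1)·v_R² + (123/50)·v_R + (-251/2000) = 0
  disc = (123/50)² − 4·(1)·(-251/2000) = 4096/625 ; √disc = 64/25
  v_R = (−(123/50) + 64/25) / (2·(1)) = 1/20 m/s
check:
T_s = v_R/a_R = (1/20)/(1/2) = 0.1000 s
reaction-phase robot travel = 0.0500·0.0600 = 0.0030 m
robot under decel: 0.0500²/(2·0.5000) = 0.0025 m
human closes 1.2000·0.1600 = 0.1920 m
C+Z_d+Z_r = 0.2000+0.0500+0.0300 = 0.2800 m
sum ≈ 0.0030+0.0025+0.1920+0.2800 ≈ 0.4775 m = S ✓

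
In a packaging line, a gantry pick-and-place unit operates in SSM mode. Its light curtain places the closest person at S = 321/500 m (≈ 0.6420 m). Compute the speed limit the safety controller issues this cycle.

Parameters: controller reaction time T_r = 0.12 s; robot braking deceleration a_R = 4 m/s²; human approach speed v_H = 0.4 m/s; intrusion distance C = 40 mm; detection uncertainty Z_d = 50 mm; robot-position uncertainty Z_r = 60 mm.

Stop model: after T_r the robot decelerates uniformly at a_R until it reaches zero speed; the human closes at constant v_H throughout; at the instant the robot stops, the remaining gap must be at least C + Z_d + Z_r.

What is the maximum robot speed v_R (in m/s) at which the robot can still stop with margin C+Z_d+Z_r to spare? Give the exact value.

v_R_max = 6/5 m/s = 1.2000 m/s

quadratic (1/8)·v² + (11/50)·v + (-111/250) = 0
  disc = (11/50)² − 4·(1/8)·(-111/250) = 169/625 ; √disc = 13/25
  v_R = (−(11/50) + 13/25) / (2·(1/8)) = 6/5 m/s
check:
braking lasts T_s = (6/5)/4 = 0.3000 s
reaction-phase robot travel = 1.2000·0.1200 = 0.1440 m
robot under decel: 1.2000²/(2·4.0000) = 0.1800 m
human over T_r+T_s: 0.4000·(0.1200+0.3000) = 0.1680 m
residual clearance needed = 0.0400+0.0500+0.0600 = 0.1500 m
sum ≈ 0.1440+0.1800+0.1680+0.1500 ≈ 0.6420 m = S ✓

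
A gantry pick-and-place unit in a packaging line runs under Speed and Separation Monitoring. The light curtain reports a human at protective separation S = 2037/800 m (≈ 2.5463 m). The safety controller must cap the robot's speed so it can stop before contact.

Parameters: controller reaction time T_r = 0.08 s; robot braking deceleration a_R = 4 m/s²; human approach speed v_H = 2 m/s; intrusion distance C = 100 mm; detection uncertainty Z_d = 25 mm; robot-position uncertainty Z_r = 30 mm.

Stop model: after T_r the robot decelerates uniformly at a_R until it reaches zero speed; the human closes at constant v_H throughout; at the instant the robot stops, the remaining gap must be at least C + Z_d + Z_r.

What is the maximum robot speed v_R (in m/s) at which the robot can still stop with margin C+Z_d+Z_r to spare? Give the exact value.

v_R_max = 5/2 m/s = 2.5000 m/s

at the boundary: (1/8)·v² + (29/50)·v + (-357/160) = 0
  disc = (29/50)² − 4·(1/8)·(-357/160) = 58081/40000 ; √disc = 241/200
  v_R = (−(29/50) + 241/200) / (2·(1/8)) = 5/2 m/s
check:
T_s = v_R/a_R = (5/2)/4 = 0.6250 s
robot in T_r: 2.5000·0.0800 = 0.2000 m
robot covers 2.5000·0.6250 − ½·4.0000·0.6250² = 0.7812 m while stopping
human over T_r+T_s: 2.0000·(0.0800+0.6250) = 1.4100 m
C+Z_d+Z_r = 0.1000+0.0250+0.0300 = 0.1550 m
sum ≈ 0.2000+0.7812+1.4100+0.1550 ≈ 2.5463 m = S ✓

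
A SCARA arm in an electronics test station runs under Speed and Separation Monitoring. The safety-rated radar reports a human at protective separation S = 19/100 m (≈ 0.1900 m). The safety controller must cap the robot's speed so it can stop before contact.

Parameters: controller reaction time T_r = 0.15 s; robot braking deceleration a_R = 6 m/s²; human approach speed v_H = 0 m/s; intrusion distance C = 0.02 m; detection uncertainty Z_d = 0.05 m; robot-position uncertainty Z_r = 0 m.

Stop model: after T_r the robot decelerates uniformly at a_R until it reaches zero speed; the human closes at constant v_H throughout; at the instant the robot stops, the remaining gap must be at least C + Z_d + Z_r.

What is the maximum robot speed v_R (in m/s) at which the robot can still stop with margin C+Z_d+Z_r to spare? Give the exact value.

collect terms ⇒ (1/12)·v_R² + (3/20)·v_R + (-3/25) = 0
  disc = (3/20)² − 4·(1/12)·(-3/25) = 1/16 ; √disc = 1/4
  v_R = (−(3/20) + 1/4) / (2·(1/12)) = 3/5 m/s
check:
stop time T_s = (3/5)/6 = 0.1000 s
reaction-phase robot travel = 0.6000·0.1500 = 0.0900 m
robot covers 0.6000·0.1000 − ½·6.0000·0.1000² = 0.0300 m while stopping
human closes 0.0000·0.2500 = 0.0000 m
margins: 0.0200+0.0500+0.0000 = 0.0700 m
sum ≈ 0.0900+0.0300+0.0000+0.0700 ≈ 0.1900 m = S ✓

v_R_max = 3/5 m/s = 0.6000 m/s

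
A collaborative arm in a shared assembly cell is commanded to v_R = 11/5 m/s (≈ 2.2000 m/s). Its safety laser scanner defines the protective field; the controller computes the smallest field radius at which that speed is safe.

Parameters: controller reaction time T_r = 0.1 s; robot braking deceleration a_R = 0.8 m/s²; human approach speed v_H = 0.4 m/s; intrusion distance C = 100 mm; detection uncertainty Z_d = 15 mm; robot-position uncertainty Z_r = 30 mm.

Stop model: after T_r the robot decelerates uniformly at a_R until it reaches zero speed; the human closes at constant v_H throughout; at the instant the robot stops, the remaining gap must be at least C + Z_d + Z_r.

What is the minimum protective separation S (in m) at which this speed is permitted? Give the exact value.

T_s = v_R/a_R = (11/5)/(4/5) = 2.7500 s
reaction-phase robot travel = 2.2000·0.1000 = 0.2200 m
robot covers 2.2000·2.7500 − ½·0.8000·2.7500² = 3.0250 m while stopping
person approaches 0.4000·(0.1000+2.7500) = 1.1400 m
residual clearance needed = 0.1000+0.0150+0.0300 = 0.1450 m
S_min ≈ 0.2200+3.0250+1.1400+0.1450  ⇒  S_min = 453/100 m

S_min = 453/100 m = 4.5300 m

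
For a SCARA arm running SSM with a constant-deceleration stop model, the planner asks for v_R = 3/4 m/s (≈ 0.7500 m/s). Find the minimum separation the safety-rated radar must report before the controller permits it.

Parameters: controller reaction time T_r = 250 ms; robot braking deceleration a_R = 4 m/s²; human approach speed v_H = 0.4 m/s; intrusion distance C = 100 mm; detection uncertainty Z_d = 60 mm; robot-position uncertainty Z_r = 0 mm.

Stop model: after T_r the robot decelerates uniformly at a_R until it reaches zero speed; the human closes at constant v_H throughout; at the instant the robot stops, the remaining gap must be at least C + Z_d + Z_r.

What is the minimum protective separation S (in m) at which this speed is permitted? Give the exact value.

S_min = 1897/3200 m = 0.5928 m

stop time T_s = (3/4)/4 = 0.1875 s
robot covers v_R·T_r = 0.7500·0.2500 = 0.1875 m before braking
braking distance = 0.7500²/(2·4.0000) = 0.0703 m
person approaches 0.4000·(0.2500+0.1875) = 0.1750 m
margins: 0.1000+0.0600+0.0000 = 0.1600 m
S_min ≈ 0.1875+0.0703+0.1750+0.1600  ⇒  S_min = 1897/3200 m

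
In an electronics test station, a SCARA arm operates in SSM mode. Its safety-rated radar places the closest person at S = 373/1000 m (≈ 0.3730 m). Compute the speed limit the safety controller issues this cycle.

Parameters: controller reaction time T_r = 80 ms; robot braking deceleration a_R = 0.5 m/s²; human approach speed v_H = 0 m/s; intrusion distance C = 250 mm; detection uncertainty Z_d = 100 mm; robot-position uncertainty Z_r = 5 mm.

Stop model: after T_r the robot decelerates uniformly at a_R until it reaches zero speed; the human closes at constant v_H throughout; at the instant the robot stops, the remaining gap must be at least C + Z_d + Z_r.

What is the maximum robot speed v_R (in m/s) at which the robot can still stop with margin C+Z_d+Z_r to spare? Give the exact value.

v_R_max = 1/10 m/s = 0.1000 m/s

at the boundary: (1)·v² + (2/25)·v + (-9/500) = 0
  disc = (2/25)² − 4·(1)·(-9/500) = 49/625 ; √disc = 7/25
  v_R = (−(2/25) + 7/25) / (2·(1)) = 1/10 m/s
check:
braking lasts T_s = (1/10)/(1/2) = 0.2000 s
robot in T_r: 0.1000·0.0800 = 0.0080 m
robot covers 0.1000·0.2000 − ½·0.5000·0.2000² = 0.0100 m while stopping
human closes 0.0000·0.2800 = 0.0000 m
margins: 0.2500+0.1000+0.0050 = 0.3550 m
sum ≈ 0.0080+0.0100+0.0000+0.3550 ≈ 0.3730 m = S ✓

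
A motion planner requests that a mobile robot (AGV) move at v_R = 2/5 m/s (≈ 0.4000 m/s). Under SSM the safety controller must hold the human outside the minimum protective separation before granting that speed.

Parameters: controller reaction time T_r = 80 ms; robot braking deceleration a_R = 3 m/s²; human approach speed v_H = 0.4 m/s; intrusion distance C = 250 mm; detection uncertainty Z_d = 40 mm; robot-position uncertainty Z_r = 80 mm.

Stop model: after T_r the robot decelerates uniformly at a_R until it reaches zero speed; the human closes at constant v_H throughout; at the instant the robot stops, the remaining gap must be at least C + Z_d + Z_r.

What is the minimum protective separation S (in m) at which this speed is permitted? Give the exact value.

T_s = v_R/a_R = (2/5)/3 = 0.1333 s
robot in T_r: 0.4000·0.0800 = 0.0320 m
robot under decel: 0.4000²/(2·3.0000) = 0.0267 m
person approaches 0.4000·(0.0800+0.1333) = 0.0853 m
residual clearance needed = 0.2500+0.0400+0.0800 = 0.3700 m
S_min ≈ 0.0320+0.0267+0.0853+0.3700  ⇒  S_min = 257/500 m

S_min = 257/500 m = 0.5140 m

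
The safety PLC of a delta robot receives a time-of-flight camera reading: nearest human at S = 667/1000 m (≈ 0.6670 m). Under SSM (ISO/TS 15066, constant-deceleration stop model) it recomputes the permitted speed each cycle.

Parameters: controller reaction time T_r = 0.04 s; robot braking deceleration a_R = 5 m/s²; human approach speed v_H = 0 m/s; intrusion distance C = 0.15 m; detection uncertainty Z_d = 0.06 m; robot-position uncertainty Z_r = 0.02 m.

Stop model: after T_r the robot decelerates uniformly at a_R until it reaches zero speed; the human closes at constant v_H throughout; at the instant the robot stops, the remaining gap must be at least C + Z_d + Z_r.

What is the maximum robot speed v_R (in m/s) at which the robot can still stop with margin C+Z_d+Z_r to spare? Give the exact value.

quadratic (1/10)·v² + (1/25)·v + (-437/1000) = 0
  disc = (1/25)² − 4·(1/10)·(-437/1000) = 441/2500 ; √disc = 21/50
  v_R = (−(1/25) + 21/50) / (2·(1/10)) = 19/10 m/s
check:
T_s = v_R/a_R = (19/10)/5 = 0.3800 s
robot in T_r: 1.9000·0.0400 = 0.0760 m
robot covers 1.9000·0.3800 − ½·5.0000·0.3800² = 0.3610 m while stopping
person approaches 0.0000·(0.0400+0.3800) = 0.0000 m
residual clearance needed = 0.1500+0.0600+0.0200 = 0.2300 m
sum ≈ 0.0760+0.3610+0.0000+0.2300 ≈ 0.6670 m = S ✓

v_R_max = 19/10 m/s = 1.9000 m/s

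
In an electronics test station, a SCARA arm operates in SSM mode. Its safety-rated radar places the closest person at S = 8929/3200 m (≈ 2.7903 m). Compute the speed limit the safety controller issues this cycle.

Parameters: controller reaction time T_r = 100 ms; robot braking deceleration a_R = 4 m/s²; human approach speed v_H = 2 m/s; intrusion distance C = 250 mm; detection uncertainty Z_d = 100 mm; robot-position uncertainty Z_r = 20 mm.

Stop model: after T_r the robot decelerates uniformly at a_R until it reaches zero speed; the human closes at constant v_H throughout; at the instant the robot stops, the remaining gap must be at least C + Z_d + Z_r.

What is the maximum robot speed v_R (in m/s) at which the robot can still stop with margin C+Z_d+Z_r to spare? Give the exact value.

quadratic (1/8)·v² + (3/5)·v + (-1421/640) = 0
  disc = (3/5)² − 4·(1/8)·(-1421/640) = 9409/6400 ; √disc = 97/80
  v_R = (−(3/5) + 97/80) / (2·(1/8)) = 49/20 m/s
check:
stop time T_s = (49/20)/4 = 0.6125 s
robot in T_r: 2.4500·0.1000 = 0.2450 m
robot covers 2.4500·0.6125 − ½·4.0000·0.6125² = 0.7503 m while stopping
human over T_r+T_s: 2.0000·(0.1000+0.6125) = 1.4250 m
margins: 0.2500+0.1000+0.0200 = 0.3700 m
sum ≈ 0.2450+0.7503+1.4250+0.3700 ≈ 2.7903 m = S ✓

v_R_max = 49/20 m/s = 2.4500 m/s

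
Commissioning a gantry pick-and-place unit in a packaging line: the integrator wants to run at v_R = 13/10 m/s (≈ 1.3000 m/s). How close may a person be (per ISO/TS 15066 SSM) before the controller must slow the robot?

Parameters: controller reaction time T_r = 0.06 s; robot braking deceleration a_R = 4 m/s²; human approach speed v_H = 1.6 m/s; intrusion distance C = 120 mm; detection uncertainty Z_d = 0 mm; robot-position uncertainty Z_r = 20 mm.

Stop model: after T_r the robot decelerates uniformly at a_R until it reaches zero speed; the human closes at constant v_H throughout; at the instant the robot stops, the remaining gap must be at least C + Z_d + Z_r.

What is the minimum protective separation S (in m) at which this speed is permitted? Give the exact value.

S_min = 4181/4000 m = 1.0453 m

T_s = v_R/a_R = (13/10)/4 = 0.3250 s
reaction-phase robot travel = 1.3000·0.0600 = 0.0780 m
robot under decel: 1.3000²/(2·4.0000) = 0.2112 m
person approaches 1.6000·(0.0600+0.3250) = 0.6160 m
margins: 0.1200+0.0000+0.0200 = 0.1400 m
S_min ≈ 0.0780+0.2112+0.6160+0.1400  ⇒  S_min = 4181/4000 m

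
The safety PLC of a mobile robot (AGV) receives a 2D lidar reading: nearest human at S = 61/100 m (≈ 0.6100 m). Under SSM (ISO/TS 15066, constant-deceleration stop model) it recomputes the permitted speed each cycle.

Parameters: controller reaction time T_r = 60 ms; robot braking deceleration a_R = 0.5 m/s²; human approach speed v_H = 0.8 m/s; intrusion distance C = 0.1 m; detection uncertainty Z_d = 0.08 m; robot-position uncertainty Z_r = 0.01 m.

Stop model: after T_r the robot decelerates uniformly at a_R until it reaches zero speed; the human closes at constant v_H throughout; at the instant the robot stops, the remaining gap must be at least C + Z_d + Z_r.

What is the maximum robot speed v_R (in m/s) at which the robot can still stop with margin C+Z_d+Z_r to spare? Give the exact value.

at the boundary: (1)·v² + (83/50)·v + (-93/250) = 0
  disc = (83/50)² − 4·(1)·(-93/250) = 10609/2500 ; √disc = 103/50
  v_R = (−(83/50) + 103/50) / (2·(1)) = 1/5 m/s
check:
T_s = v_R/a_R = (1/5)/(1/2) = 0.4000 s
robot in T_r: 0.2000·0.0600 = 0.0120 m
braking distance = 0.2000²/(2·0.5000) = 0.0400 m
human closes 0.8000·0.4600 = 0.3680 m
C+Z_d+Z_r = 0.1000+0.0800+0.0100 = 0.1900 m
sum ≈ 0.0120+0.0400+0.3680+0.1900 ≈ 0.6100 m = S ✓

v_R_max = 1/5 m/s = 0.2000 m/s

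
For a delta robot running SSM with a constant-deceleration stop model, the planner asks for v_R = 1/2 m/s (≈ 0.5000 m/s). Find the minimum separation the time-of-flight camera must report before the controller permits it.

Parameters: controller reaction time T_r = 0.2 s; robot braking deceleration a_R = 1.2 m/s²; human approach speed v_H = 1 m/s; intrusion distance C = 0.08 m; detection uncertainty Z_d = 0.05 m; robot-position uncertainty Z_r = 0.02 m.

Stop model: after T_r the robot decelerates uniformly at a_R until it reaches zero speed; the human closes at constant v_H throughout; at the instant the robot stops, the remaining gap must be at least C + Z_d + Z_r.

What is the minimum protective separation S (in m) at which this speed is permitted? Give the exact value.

S_min = 233/240 m = 0.9708 m

braking lasts T_s = (1/2)/(6/5) = 0.4167 s
robot in T_r: 0.5000·0.2000 = 0.1000 m
robot covers 0.5000·0.4167 − ½·1.2000·0.4167² = 0.1042 m while stopping
human over T_r+T_s: 1.0000·(0.2000+0.4167) = 0.6167 m
C+Z_d+Z_r = 0.0800+0.0500+0.0200 = 0.1500 m
S_min ≈ 0.1000+0.1042+0.6167+0.1500  ⇒  S_min = 233/240 m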